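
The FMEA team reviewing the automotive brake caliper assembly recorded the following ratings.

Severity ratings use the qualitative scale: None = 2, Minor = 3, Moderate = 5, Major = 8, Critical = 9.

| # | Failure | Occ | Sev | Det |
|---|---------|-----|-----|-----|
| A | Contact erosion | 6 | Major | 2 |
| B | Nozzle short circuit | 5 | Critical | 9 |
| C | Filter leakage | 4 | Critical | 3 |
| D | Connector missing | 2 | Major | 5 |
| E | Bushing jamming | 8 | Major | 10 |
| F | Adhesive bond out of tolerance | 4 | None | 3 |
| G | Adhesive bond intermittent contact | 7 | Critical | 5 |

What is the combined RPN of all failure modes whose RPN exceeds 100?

1468

RPN = Severity × Occurrence × Detection:
  A: 8 × 6 × 2 = 96
  B: 9 × 5 × 9 = 405
  C: 9 × 4 × 3 = 108
  D: 8 × 2 × 5 = 80
  E: 8 × 8 × 10 = 640
  F: 2 × 4 × 3 = 24
  G: 9 × 7 × 5 = 315
RPN > 100: B (405), C (108), E (640), G (315).
Sum: 405 + 108 + 640 + 315 = 1468.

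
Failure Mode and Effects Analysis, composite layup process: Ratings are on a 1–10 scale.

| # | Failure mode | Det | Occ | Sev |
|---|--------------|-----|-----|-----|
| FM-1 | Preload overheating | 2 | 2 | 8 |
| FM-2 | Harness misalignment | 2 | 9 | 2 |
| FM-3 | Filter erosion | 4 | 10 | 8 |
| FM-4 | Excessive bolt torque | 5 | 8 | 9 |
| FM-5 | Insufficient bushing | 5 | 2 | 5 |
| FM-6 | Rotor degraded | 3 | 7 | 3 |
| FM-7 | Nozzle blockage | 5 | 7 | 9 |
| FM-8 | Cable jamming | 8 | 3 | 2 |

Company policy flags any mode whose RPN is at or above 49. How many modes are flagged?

RPN = Severity × Occurrence × Detection:
  FM-1: 8 × 2 × 2 = 32
  FM-2: 2 × 9 × 2 = 36
  FM-3: 8 × 10 × 4 = 320
  FM-4: 9 × 8 × 5 = 360
  FM-5: 5 × 2 × 5 = 50
  FM-6: 3 × 7 × 3 = 63
  FM-7: 9 × 7 × 5 = 315
  FM-8: 2 × 3 × 8 = 48
Modes with RPN ≥ 49: FM-3 (320), FM-4 (360), FM-5 (50), FM-6 (63), FM-7 (315) → 5.

5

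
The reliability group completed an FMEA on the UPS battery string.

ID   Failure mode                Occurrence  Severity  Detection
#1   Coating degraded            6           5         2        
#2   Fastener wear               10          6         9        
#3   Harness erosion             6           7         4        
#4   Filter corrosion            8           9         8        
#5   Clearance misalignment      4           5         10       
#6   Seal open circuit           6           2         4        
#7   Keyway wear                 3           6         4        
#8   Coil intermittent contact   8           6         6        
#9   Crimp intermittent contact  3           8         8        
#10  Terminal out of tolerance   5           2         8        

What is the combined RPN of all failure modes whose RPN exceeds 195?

1604

RPN = Severity × Occurrence × Detection:
  #1: 5 × 6 × 2 = 60
  #2: 6 × 10 × 9 = 540
  #3: 7 × 6 × 4 = 168
  #4: 9 × 8 × 8 = 576
  #5: 5 × 4 × 10 = 200
  #6: 2 × 6 × 4 = 48
  #7: 6 × 3 × 4 = 72
  #8: 6 × 8 × 6 = 288
  #9: 8 × 3 × 8 = 192
  #10: 2 × 5 × 8 = 80
RPN > 195: #2 (540), #4 (576), #5 (200), #8 (288).
Sum: 540 + 576 + 200 + 288 = 1604.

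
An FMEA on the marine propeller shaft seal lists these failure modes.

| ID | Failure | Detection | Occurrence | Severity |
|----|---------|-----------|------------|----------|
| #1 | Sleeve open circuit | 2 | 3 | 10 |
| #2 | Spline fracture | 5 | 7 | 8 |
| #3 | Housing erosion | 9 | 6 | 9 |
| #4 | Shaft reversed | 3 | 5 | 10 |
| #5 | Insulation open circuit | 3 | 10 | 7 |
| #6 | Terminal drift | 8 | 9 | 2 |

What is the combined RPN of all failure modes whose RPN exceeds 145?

1126

RPN = Severity × Occurrence × Detection:
  #1: 10 × 3 × 2 = 60
  #2: 8 × 7 × 5 = 280
  #3: 9 × 6 × 9 = 486
  #4: 10 × 5 × 3 = 150
  #5: 7 × 10 × 3 = 210
  #6: 2 × 9 × 8 = 144
RPN > 145: #2 (280), #3 (486), #4 (150), #5 (210).
Sum: 280 + 486 + 150 + 210 = 1126.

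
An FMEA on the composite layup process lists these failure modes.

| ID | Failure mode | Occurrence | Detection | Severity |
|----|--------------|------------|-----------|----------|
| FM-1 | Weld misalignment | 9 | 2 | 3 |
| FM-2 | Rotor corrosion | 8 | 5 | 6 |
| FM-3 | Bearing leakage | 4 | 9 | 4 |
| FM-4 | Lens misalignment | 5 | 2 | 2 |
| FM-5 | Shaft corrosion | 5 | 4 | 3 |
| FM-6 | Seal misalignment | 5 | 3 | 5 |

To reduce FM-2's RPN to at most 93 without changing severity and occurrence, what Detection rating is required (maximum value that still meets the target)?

FM-2: S=6, O=8, D=5 → current RPN = 240.
Fixed product = 48. Need 48 × D ≤ 93, so D ≤ 93/48 = 1.94.
Maximum integer Detection rating = 1 (gives RPN 48; D=2 would give 96 > 93).

1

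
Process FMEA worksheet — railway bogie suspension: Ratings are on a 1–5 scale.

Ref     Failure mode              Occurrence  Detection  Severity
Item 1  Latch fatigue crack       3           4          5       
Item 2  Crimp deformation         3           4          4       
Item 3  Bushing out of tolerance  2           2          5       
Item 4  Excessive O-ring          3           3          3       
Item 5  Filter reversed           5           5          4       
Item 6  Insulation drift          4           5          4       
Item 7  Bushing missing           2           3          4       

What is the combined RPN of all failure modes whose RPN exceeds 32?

288

RPN = Severity × Occurrence × Detection:
  Item 1: 5 × 3 × 4 = 60
  Item 2: 4 × 3 × 4 = 48
  Item 3: 5 × 2 × 2 = 20
  Item 4: 3 × 3 × 3 = 27
  Item 5: 4 × 5 × 5 = 100
  Item 6: 4 × 4 × 5 = 80
  Item 7: 4 × 2 × 3 = 24
RPN > 32: Item 1 (60), Item 2 (48), Item 5 (100), Item 6 (80).
Sum: 60 + 48 + 100 + 80 = 288.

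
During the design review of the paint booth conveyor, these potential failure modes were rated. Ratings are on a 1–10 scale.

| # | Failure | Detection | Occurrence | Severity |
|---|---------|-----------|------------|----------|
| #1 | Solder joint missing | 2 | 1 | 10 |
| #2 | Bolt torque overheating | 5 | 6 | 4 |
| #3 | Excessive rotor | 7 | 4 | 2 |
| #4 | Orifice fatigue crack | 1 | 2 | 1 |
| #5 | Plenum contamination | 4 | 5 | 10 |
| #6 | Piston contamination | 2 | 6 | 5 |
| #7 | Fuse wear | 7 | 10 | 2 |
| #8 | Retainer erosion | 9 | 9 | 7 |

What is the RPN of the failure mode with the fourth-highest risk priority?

RPN = Severity × Occurrence × Detection:
  #1: 10 × 1 × 2 = 20
  #2: 4 × 6 × 5 = 120
  #3: 2 × 4 × 7 = 56
  #4: 1 × 2 × 1 = 2
  #5: 10 × 5 × 4 = 200
  #6: 5 × 6 × 2 = 60
  #7: 2 × 10 × 7 = 140
  #8: 7 × 9 × 9 = 567
Sorted descending: 567, 200, 140, 120, 60, 56, 20, 2.
The fourth-highest RPN is 120 (#2).

120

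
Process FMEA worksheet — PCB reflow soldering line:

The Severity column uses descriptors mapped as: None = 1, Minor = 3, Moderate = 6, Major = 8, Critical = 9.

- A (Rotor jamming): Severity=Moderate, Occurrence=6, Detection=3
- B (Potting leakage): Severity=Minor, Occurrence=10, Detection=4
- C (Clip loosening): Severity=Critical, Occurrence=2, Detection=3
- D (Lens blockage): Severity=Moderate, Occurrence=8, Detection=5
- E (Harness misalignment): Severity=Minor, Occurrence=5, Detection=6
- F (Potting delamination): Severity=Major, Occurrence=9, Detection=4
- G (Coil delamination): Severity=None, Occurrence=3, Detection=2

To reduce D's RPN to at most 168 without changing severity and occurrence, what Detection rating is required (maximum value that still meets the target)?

D: S=6, O=8, D=5 → current RPN = 240.
Fixed product = 48. Need 48 × D ≤ 168, so D ≤ 168/48 = 3.50.
Maximum integer Detection rating = 3 (gives RPN 144; D=4 would give 192 > 168).

3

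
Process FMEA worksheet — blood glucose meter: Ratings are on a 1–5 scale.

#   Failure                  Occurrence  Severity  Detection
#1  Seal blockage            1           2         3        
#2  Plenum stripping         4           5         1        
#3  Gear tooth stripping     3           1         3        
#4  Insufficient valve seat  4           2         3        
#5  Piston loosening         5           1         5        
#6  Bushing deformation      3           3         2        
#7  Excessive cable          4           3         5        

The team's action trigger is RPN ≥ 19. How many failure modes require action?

4

RPN = Severity × Occurrence × Detection:
  #1: 2 × 1 × 3 = 6
  #2: 5 × 4 × 1 = 20
  #3: 1 × 3 × 3 = 9
  #4: 2 × 4 × 3 = 24
  #5: 1 × 5 × 5 = 25
  #6: 3 × 3 × 2 = 18
  #7: 3 × 4 × 5 = 60
Modes with RPN ≥ 19: #2 (20), #4 (24), #5 (25), #7 (60) → 4.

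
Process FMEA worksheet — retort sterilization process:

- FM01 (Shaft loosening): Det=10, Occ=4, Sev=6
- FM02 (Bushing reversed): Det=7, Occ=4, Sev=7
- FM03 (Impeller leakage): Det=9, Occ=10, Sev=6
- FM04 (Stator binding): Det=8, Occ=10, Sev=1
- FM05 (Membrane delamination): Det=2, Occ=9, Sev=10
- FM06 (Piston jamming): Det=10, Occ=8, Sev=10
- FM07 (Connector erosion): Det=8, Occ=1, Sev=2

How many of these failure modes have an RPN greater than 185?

4

RPN = Severity × Occurrence × Detection:
  FM01: 6 × 4 × 10 = 240
  FM02: 7 × 4 × 7 = 196
  FM03: 6 × 10 × 9 = 540
  FM04: 1 × 10 × 8 = 80
  FM05: 10 × 9 × 2 = 180
  FM06: 10 × 8 × 10 = 800
  FM07: 2 × 1 × 8 = 16
Modes with RPN > 185: FM01 (240), FM02 (196), FM03 (540), FM06 (800) → 4.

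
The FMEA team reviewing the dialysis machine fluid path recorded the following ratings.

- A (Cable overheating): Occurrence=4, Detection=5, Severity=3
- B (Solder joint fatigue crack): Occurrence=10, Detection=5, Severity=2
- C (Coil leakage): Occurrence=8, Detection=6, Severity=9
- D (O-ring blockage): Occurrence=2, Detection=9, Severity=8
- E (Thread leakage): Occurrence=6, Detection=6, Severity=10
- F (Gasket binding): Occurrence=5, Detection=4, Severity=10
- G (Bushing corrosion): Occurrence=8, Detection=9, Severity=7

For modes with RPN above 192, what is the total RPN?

RPN = Severity × Occurrence × Detection:
  A: 3 × 4 × 5 = 60
  B: 2 × 10 × 5 = 100
  C: 9 × 8 × 6 = 432
  D: 8 × 2 × 9 = 144
  E: 10 × 6 × 6 = 360
  F: 10 × 5 × 4 = 200
  G: 7 × 8 × 9 = 504
RPN > 192: C (432), E (360), F (200), G (504).
Sum: 432 + 360 + 200 + 504 = 1496.

1496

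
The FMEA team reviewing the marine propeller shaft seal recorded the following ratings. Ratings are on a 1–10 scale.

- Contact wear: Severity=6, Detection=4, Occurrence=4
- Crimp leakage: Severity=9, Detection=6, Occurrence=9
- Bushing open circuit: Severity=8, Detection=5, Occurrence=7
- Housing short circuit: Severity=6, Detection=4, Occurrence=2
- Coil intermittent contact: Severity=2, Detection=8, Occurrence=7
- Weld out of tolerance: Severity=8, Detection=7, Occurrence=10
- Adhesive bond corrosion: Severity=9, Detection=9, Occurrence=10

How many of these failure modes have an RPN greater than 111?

5

RPN = Severity × Occurrence × Detection:
  Contact wear: 6 × 4 × 4 = 96
  Crimp leakage: 9 × 9 × 6 = 486
  Bushing open circuit: 8 × 7 × 5 = 280
  Housing short circuit: 6 × 2 × 4 = 48
  Coil intermittent contact: 2 × 7 × 8 = 112
  Weld out of tolerance: 8 × 10 × 7 = 560
  Adhesive bond corrosion: 9 × 10 × 9 = 810
Modes with RPN > 111: Crimp leakage (486), Bushing open circuit (280), Coil intermittent contact (112), Weld out of tolerance (560), Adhesive bond corrosion (810) → 5.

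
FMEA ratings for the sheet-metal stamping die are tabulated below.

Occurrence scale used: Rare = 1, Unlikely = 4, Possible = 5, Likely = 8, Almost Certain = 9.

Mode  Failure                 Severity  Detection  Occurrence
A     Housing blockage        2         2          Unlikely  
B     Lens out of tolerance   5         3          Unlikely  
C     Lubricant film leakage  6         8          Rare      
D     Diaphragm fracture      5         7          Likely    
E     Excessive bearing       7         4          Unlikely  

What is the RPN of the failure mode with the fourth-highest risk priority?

RPN = Severity × Occurrence × Detection:
  A: 2 × 4 × 2 = 16
  B: 5 × 4 × 3 = 60
  C: 6 × 1 × 8 = 48
  D: 5 × 8 × 7 = 280
  E: 7 × 4 × 4 = 112
Sorted descending: 280, 112, 60, 48, 16.
The fourth-highest RPN is 48 (C).

48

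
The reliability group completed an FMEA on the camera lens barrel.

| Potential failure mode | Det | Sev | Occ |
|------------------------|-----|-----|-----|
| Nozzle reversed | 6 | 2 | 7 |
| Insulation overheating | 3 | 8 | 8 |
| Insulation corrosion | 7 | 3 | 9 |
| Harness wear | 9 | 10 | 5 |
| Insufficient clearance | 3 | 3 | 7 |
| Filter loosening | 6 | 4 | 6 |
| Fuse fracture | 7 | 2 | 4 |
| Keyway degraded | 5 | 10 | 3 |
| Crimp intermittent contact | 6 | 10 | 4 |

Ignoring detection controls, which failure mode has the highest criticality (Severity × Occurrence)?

Insulation overheating

Criticality = Severity × Occurrence:
  Nozzle reversed: 2 × 7 = 14
  Insulation overheating: 8 × 8 = 64
  Insulation corrosion: 3 × 9 = 27
  Harness wear: 10 × 5 = 50
  Insufficient clearance: 3 × 7 = 21
  Filter loosening: 4 × 6 = 24
  Fuse fracture: 2 × 4 = 8
  Keyway degraded: 10 × 3 = 30
  Crimp intermittent contact: 10 × 4 = 40
Highest criticality is 64 → Insulation overheating.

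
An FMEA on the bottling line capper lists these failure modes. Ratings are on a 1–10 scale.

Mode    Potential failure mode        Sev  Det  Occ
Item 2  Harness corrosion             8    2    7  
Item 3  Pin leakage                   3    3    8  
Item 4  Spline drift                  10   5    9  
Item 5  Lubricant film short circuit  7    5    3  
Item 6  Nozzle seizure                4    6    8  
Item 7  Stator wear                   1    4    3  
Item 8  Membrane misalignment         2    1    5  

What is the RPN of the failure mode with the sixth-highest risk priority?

12

RPN = Severity × Occurrence × Detection:
  Item 2: 8 × 7 × 2 = 112
  Item 3: 3 × 8 × 3 = 72
  Item 4: 10 × 9 × 5 = 450
  Item 5: 7 × 3 × 5 = 105
  Item 6: 4 × 8 × 6 = 192
  Item 7: 1 × 3 × 4 = 12
  Item 8: 2 × 5 × 1 = 10
Sorted descending: 450, 192, 112, 105, 72, 12, 10.
The sixth-highest RPN is 12 (Item 7).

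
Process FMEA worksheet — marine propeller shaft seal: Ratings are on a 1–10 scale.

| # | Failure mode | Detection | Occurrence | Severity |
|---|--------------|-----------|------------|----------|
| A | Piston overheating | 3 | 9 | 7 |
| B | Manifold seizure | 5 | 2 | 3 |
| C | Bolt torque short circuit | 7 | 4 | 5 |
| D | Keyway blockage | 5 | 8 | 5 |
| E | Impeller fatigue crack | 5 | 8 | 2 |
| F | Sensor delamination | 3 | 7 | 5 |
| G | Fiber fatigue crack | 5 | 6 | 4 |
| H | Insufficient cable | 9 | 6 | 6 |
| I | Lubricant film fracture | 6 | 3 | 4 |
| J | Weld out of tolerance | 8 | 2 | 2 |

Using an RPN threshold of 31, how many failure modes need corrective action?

9

RPN = Severity × Occurrence × Detection:
  A: 7 × 9 × 3 = 189
  B: 3 × 2 × 5 = 30
  C: 5 × 4 × 7 = 140
  D: 5 × 8 × 5 = 200
  E: 2 × 8 × 5 = 80
  F: 5 × 7 × 3 = 105
  G: 4 × 6 × 5 = 120
  H: 6 × 6 × 9 = 324
  I: 4 × 3 × 6 = 72
  J: 2 × 2 × 8 = 32
Modes with RPN ≥ 31: A (189), C (140), D (200), E (80), F (105), G (120), H (324), I (72), J (32) → 9.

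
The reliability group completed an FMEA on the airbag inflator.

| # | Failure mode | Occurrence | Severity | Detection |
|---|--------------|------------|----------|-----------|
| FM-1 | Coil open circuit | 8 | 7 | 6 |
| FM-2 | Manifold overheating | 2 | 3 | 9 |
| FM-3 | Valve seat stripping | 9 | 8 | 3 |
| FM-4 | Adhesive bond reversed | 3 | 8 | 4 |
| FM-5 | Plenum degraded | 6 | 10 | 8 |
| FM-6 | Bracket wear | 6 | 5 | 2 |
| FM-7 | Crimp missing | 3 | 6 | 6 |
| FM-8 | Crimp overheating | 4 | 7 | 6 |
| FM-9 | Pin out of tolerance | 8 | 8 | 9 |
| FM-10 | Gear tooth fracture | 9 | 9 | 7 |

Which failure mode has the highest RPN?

FM-9

RPN = Severity × Occurrence × Detection:
  FM-1: 7 × 8 × 6 = 336
  FM-2: 3 × 2 × 9 = 54
  FM-3: 8 × 9 × 3 = 216
  FM-4: 8 × 3 × 4 = 96
  FM-5: 10 × 6 × 8 = 480
  FM-6: 5 × 6 × 2 = 60
  FM-7: 6 × 3 × 6 = 108
  FM-8: 7 × 4 × 6 = 168
  FM-9: 8 × 8 × 9 = 576
  FM-10: 9 × 9 × 7 = 567
Highest RPN is 576 → FM-9.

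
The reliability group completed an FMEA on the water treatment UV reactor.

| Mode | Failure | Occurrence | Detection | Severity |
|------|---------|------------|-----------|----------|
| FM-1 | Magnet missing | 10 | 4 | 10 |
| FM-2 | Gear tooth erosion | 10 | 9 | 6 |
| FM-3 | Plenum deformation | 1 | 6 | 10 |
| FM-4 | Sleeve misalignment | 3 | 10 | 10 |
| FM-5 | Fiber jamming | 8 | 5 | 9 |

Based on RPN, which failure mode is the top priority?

FM-2

RPN = Severity × Occurrence × Detection:
  FM-1: 10 × 10 × 4 = 400
  FM-2: 6 × 10 × 9 = 540
  FM-3: 10 × 1 × 6 = 60
  FM-4: 10 × 3 × 10 = 300
  FM-5: 9 × 8 × 5 = 360
Highest RPN is 540 → FM-2.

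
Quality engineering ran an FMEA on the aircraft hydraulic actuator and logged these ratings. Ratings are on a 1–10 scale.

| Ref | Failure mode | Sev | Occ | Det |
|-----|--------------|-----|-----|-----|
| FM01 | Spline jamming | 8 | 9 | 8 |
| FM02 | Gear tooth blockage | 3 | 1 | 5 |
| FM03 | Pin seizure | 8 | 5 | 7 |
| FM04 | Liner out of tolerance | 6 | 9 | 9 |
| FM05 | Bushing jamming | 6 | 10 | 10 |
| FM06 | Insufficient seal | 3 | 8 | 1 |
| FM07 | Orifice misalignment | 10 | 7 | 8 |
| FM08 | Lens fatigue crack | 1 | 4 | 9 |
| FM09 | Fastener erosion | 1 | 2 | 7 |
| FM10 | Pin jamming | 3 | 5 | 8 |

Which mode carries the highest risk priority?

RPN = Severity × Occurrence × Detection:
  FM01: 8 × 9 × 8 = 576
  FM02: 3 × 1 × 5 = 15
  FM03: 8 × 5 × 7 = 280
  FM04: 6 × 9 × 9 = 486
  FM05: 6 × 10 × 10 = 600
  FM06: 3 × 8 × 1 = 24
  FM07: 10 × 7 × 8 = 560
  FM08: 1 × 4 × 9 = 36
  FM09: 1 × 2 × 7 = 14
  FM10: 3 × 5 × 8 = 120
Highest RPN is 600 → FM05.

FM05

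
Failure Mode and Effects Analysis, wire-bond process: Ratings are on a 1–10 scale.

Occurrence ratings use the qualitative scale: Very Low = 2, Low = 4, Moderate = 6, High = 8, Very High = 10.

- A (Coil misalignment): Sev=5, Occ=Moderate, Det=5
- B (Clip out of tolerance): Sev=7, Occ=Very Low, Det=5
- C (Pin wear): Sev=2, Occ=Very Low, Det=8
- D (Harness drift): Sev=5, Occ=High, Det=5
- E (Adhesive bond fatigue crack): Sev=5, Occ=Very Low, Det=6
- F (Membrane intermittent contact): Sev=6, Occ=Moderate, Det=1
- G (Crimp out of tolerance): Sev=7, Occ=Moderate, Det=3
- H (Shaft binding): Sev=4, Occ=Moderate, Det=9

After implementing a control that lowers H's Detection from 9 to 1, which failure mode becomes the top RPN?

RPN = Severity × Occurrence × Detection:
  A: 5 × 6 × 5 = 150
  B: 7 × 2 × 5 = 70
  C: 2 × 2 × 8 = 32
  D: 5 × 8 × 5 = 200
  E: 5 × 2 × 6 = 60
  F: 6 × 6 × 1 = 36
  G: 7 × 6 × 3 = 126
  H: 4 × 6 × 9 = 216
After action: H → 4 × 6 × 1 = 24.
Revised RPNs: D=200, A=150, G=126, B=70, E=60, F=36, C=32, H=24.
Highest is now D (200).

D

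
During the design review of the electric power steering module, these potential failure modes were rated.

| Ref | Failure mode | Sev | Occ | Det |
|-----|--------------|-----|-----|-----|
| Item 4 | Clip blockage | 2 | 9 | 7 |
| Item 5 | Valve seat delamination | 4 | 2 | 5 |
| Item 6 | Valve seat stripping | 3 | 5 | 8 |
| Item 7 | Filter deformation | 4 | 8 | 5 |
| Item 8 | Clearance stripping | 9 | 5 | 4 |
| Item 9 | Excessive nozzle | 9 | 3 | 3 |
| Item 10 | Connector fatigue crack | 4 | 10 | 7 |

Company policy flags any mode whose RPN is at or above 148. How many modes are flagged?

3

RPN = Severity × Occurrence × Detection:
  Item 4: 2 × 9 × 7 = 126
  Item 5: 4 × 2 × 5 = 40
  Item 6: 3 × 5 × 8 = 120
  Item 7: 4 × 8 × 5 = 160
  Item 8: 9 × 5 × 4 = 180
  Item 9: 9 × 3 × 3 = 81
  Item 10: 4 × 10 × 7 = 280
Modes with RPN ≥ 148: Item 7 (160), Item 8 (180), Item 10 (280) → 3.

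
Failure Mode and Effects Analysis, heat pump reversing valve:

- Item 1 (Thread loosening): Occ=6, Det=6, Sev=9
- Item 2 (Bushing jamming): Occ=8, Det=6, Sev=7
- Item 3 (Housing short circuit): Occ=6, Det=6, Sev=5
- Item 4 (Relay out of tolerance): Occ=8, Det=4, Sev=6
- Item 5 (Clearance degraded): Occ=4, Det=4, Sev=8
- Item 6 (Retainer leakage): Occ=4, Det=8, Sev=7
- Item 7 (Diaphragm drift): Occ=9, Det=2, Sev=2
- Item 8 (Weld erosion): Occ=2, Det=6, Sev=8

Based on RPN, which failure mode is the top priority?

RPN = Severity × Occurrence × Detection:
  Item 1: 9 × 6 × 6 = 324
  Item 2: 7 × 8 × 6 = 336
  Item 3: 5 × 6 × 6 = 180
  Item 4: 6 × 8 × 4 = 192
  Item 5: 8 × 4 × 4 = 128
  Item 6: 7 × 4 × 8 = 224
  Item 7: 2 × 9 × 2 = 36
  Item 8: 8 × 2 × 6 = 96
Highest RPN is 336 → Item 2.

Item 2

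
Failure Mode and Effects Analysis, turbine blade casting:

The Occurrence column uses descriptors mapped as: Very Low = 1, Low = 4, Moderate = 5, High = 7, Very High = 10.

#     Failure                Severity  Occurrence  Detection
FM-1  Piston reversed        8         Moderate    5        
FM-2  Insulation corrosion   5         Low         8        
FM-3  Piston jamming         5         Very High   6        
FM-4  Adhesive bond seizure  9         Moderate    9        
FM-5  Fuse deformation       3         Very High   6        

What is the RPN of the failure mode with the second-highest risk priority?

RPN = Severity × Occurrence × Detection:
  FM-1: 8 × 5 × 5 = 200
  FM-2: 5 × 4 × 8 = 160
  FM-3: 5 × 10 × 6 = 300
  FM-4: 9 × 5 × 9 = 405
  FM-5: 3 × 10 × 6 = 180
Sorted descending: 405, 300, 200, 180, 160.
The second-highest RPN is 300 (FM-3).

300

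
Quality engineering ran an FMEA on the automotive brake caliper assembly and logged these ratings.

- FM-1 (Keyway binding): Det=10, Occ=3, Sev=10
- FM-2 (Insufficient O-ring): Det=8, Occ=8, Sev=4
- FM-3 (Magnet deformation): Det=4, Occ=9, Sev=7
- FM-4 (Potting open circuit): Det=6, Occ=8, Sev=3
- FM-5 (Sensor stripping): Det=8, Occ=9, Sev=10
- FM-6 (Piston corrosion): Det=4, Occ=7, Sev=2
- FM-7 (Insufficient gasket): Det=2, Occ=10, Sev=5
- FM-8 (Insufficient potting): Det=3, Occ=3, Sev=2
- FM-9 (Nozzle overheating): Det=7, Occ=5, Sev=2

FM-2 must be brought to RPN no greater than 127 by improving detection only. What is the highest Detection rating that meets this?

3

FM-2: S=4, O=8, D=8 → current RPN = 256.
Fixed product = 32. Need 32 × D ≤ 127, so D ≤ 127/32 = 3.97.
Maximum integer Detection rating = 3 (gives RPN 96; D=4 would give 128 > 127).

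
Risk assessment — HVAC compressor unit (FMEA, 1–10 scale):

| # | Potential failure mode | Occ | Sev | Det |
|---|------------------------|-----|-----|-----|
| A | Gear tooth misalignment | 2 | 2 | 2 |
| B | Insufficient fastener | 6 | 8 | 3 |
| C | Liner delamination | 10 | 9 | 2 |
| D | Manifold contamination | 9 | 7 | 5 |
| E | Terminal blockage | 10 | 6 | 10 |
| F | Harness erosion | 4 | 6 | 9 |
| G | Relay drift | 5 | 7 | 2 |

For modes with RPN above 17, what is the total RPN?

RPN = Severity × Occurrence × Detection:
  A: 2 × 2 × 2 = 8
  B: 8 × 6 × 3 = 144
  C: 9 × 10 × 2 = 180
  D: 7 × 9 × 5 = 315
  E: 6 × 10 × 10 = 600
  F: 6 × 4 × 9 = 216
  G: 7 × 5 × 2 = 70
RPN > 17: B (144), C (180), D (315), E (600), F (216), G (70).
Sum: 144 + 180 + 315 + 600 + 216 + 70 = 1525.

1525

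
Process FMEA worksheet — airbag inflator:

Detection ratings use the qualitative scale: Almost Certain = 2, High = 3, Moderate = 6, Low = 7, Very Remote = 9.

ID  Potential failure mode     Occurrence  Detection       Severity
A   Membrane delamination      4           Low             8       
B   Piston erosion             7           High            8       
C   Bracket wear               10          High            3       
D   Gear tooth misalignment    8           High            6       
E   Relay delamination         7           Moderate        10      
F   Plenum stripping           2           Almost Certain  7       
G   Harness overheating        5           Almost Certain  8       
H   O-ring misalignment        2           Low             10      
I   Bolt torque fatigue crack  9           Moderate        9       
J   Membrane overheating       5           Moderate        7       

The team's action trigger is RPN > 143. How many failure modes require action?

6

RPN = Severity × Occurrence × Detection:
  A: 8 × 4 × 7 = 224
  B: 8 × 7 × 3 = 168
  C: 3 × 10 × 3 = 90
  D: 6 × 8 × 3 = 144
  E: 10 × 7 × 6 = 420
  F: 7 × 2 × 2 = 28
  G: 8 × 5 × 2 = 80
  H: 10 × 2 × 7 = 140
  I: 9 × 9 × 6 = 486
  J: 7 × 5 × 6 = 210
Modes with RPN > 143: A (224), B (168), D (144), E (420), I (486), J (210) → 6.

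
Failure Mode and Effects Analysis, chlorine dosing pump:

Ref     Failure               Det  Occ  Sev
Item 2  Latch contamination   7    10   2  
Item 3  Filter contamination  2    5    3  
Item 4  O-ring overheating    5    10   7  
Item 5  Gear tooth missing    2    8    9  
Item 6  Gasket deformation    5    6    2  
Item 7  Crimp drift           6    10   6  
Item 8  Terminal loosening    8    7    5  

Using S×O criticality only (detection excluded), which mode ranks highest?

Criticality = Severity × Occurrence:
  Item 2: 2 × 10 = 20
  Item 3: 3 × 5 = 15
  Item 4: 7 × 10 = 70
  Item 5: 9 × 8 = 72
  Item 6: 2 × 6 = 12
  Item 7: 6 × 10 = 60
  Item 8: 5 × 7 = 35
Highest criticality is 72 → Item 5.

Item 5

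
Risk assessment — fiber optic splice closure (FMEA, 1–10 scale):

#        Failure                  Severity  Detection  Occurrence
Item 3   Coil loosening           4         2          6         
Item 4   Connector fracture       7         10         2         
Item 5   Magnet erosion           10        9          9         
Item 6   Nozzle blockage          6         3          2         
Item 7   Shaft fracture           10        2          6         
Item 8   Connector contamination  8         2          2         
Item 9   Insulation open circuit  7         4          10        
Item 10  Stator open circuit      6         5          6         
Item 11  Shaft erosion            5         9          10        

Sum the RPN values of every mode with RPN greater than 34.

2064

RPN = Severity × Occurrence × Detection:
  Item 3: 4 × 6 × 2 = 48
  Item 4: 7 × 2 × 10 = 140
  Item 5: 10 × 9 × 9 = 810
  Item 6: 6 × 2 × 3 = 36
  Item 7: 10 × 6 × 2 = 120
  Item 8: 8 × 2 × 2 = 32
  Item 9: 7 × 10 × 4 = 280
  Item 10: 6 × 6 × 5 = 180
  Item 11: 5 × 10 × 9 = 450
RPN > 34: Item 3 (48), Item 4 (140), Item 5 (810), Item 6 (36), Item 7 (120), Item 9 (280), Item 10 (180), Item 11 (450).
Sum: 48 + 140 + 810 + 36 + 120 + 280 + 180 + 450 = 2064.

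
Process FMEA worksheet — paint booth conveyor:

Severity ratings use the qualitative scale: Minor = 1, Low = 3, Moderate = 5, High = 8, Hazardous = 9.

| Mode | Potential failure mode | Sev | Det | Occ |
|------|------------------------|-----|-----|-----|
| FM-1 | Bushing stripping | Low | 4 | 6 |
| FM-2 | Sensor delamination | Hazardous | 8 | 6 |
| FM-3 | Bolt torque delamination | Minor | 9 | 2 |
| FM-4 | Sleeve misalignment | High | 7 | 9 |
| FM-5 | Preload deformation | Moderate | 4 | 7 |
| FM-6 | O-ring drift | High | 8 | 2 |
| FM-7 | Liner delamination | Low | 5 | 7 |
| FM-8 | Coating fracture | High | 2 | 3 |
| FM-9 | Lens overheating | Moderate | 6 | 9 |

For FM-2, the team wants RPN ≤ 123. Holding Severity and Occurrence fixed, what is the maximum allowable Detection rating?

2

FM-2: S=9, O=6, D=8 → current RPN = 432.
Fixed product = 54. Need 54 × D ≤ 123, so D ≤ 123/54 = 2.28.
Maximum integer Detection rating = 2 (gives RPN 108; D=3 would give 162 > 123).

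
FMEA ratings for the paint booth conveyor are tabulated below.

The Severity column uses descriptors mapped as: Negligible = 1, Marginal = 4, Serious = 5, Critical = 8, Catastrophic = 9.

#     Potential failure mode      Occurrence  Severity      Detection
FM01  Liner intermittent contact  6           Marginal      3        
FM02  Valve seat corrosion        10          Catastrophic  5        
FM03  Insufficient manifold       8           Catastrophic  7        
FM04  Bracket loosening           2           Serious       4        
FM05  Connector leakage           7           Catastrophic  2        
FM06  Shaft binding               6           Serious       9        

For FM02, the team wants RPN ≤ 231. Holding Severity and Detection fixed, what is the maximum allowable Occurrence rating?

5

FM02: S=9, O=10, D=5 → current RPN = 450.
Fixed product = 45. Need 45 × O ≤ 231, so O ≤ 231/45 = 5.13.
Maximum integer Occurrence rating = 5 (gives RPN 225; O=6 would give 270 > 231).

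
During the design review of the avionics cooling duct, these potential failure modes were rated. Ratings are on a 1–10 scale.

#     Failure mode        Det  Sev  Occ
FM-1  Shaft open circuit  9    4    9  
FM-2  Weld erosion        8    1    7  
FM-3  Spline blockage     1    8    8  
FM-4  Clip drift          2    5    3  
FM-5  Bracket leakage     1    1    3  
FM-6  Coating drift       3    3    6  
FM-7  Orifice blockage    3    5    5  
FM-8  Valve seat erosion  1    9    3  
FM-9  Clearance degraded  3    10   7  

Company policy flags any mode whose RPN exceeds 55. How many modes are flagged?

5

RPN = Severity × Occurrence × Detection:
  FM-1: 4 × 9 × 9 = 324
  FM-2: 1 × 7 × 8 = 56
  FM-3: 8 × 8 × 1 = 64
  FM-4: 5 × 3 × 2 = 30
  FM-5: 1 × 3 × 1 = 3
  FM-6: 3 × 6 × 3 = 54
  FM-7: 5 × 5 × 3 = 75
  FM-8: 9 × 3 × 1 = 27
  FM-9: 10 × 7 × 3 = 210
Modes with RPN > 55: FM-1 (324), FM-2 (56), FM-3 (64), FM-7 (75), FM-9 (210) → 5.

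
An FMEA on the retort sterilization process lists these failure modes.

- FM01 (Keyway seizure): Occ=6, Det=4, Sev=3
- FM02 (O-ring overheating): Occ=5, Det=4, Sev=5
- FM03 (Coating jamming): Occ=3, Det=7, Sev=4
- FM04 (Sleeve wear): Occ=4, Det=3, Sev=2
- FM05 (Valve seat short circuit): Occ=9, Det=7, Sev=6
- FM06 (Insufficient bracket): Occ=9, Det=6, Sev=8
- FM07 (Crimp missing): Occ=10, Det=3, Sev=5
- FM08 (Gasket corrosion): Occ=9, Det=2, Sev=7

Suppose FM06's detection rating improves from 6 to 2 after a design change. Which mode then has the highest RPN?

FM05

RPN = Severity × Occurrence × Detection:
  FM01: 3 × 6 × 4 = 72
  FM02: 5 × 5 × 4 = 100
  FM03: 4 × 3 × 7 = 84
  FM04: 2 × 4 × 3 = 24
  FM05: 6 × 9 × 7 = 378
  FM06: 8 × 9 × 6 = 432
  FM07: 5 × 10 × 3 = 150
  FM08: 7 × 9 × 2 = 126
After action: FM06 → 8 × 9 × 2 = 144.
Revised RPNs: FM05=378, FM07=150, FM06=144, FM08=126, FM02=100, FM03=84, FM01=72, FM04=24.
Highest is now FM05 (378).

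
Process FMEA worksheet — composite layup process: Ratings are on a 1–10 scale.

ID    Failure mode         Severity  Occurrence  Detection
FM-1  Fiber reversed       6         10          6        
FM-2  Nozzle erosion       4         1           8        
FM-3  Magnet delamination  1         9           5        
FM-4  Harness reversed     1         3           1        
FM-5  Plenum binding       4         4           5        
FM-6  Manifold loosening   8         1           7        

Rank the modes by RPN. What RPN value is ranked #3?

56

RPN = Severity × Occurrence × Detection:
  FM-1: 6 × 10 × 6 = 360
  FM-2: 4 × 1 × 8 = 32
  FM-3: 1 × 9 × 5 = 45
  FM-4: 1 × 3 × 1 = 3
  FM-5: 4 × 4 × 5 = 80
  FM-6: 8 × 1 × 7 = 56
Sorted descending: 360, 80, 56, 45, 32, 3.
The third-highest RPN is 56 (FM-6).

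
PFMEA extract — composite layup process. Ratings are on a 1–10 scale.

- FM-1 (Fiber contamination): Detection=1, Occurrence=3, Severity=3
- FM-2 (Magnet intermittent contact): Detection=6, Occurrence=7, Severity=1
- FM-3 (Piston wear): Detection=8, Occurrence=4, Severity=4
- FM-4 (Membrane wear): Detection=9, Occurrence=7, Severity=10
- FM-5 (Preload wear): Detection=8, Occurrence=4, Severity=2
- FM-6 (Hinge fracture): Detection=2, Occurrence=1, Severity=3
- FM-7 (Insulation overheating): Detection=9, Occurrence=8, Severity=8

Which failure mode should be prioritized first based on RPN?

RPN = Severity × Occurrence × Detection:
  FM-1: 3 × 3 × 1 = 9
  FM-2: 1 × 7 × 6 = 42
  FM-3: 4 × 4 × 8 = 128
  FM-4: 10 × 7 × 9 = 630
  FM-5: 2 × 4 × 8 = 64
  FM-6: 3 × 1 × 2 = 6
  FM-7: 8 × 8 × 9 = 576
Highest RPN is 630 → FM-4.

FM-4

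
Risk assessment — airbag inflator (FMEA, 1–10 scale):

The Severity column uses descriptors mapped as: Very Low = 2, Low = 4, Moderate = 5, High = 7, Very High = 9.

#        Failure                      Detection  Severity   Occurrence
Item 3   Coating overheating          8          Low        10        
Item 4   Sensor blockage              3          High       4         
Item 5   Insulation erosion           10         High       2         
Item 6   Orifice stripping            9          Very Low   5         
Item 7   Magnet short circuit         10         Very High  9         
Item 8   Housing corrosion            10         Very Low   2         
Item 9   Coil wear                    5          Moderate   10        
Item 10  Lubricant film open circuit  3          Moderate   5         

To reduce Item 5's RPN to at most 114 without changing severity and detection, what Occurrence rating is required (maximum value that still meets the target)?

Item 5: S=7, O=2, D=10 → current RPN = 140.
Fixed product = 70. Need 70 × O ≤ 114, so O ≤ 114/70 = 1.63.
Maximum integer Occurrence rating = 1 (gives RPN 70; O=2 would give 140 > 114).

1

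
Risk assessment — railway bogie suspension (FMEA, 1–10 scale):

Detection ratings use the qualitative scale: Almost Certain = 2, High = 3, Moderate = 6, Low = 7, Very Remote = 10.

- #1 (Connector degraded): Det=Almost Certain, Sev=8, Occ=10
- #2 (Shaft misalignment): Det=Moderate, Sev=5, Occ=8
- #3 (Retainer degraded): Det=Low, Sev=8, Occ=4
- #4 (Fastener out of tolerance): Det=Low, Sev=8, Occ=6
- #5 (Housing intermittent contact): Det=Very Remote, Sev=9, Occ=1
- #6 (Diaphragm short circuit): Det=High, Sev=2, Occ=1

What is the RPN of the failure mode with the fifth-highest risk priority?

RPN = Severity × Occurrence × Detection:
  #1: 8 × 10 × 2 = 160
  #2: 5 × 8 × 6 = 240
  #3: 8 × 4 × 7 = 224
  #4: 8 × 6 × 7 = 336
  #5: 9 × 1 × 10 = 90
  #6: 2 × 1 × 3 = 6
Sorted descending: 336, 240, 224, 160, 90, 6.
The fifth-highest RPN is 90 (#5).

90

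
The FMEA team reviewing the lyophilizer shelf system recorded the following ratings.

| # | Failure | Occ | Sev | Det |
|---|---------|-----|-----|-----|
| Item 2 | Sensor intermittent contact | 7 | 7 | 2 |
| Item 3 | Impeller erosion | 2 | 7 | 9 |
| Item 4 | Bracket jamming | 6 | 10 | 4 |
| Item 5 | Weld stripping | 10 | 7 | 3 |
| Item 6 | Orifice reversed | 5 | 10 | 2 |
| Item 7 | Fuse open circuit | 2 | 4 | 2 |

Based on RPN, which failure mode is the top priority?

RPN = Severity × Occurrence × Detection:
  Item 2: 7 × 7 × 2 = 98
  Item 3: 7 × 2 × 9 = 126
  Item 4: 10 × 6 × 4 = 240
  Item 5: 7 × 10 × 3 = 210
  Item 6: 10 × 5 × 2 = 100
  Item 7: 4 × 2 × 2 = 16
Highest RPN is 240 → Item 4.

Item 4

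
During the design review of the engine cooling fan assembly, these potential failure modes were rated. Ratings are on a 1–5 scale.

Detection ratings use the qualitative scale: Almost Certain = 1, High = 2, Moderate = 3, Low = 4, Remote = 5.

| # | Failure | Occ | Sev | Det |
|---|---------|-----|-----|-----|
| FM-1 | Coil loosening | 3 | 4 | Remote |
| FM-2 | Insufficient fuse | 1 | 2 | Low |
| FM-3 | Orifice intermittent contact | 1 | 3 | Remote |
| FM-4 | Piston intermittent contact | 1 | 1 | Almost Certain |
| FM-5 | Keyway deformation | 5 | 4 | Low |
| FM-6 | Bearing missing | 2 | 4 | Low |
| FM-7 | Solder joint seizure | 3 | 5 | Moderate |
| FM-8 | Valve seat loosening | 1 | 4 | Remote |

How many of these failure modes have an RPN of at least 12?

6

RPN = Severity × Occurrence × Detection:
  FM-1: 4 × 3 × 5 = 60
  FM-2: 2 × 1 × 4 = 8
  FM-3: 3 × 1 × 5 = 15
  FM-4: 1 × 1 × 1 = 1
  FM-5: 4 × 5 × 4 = 80
  FM-6: 4 × 2 × 4 = 32
  FM-7: 5 × 3 × 3 = 45
  FM-8: 4 × 1 × 5 = 20
Modes with RPN ≥ 12: FM-1 (60), FM-3 (15), FM-5 (80), FM-6 (32), FM-7 (45), FM-8 (20) → 6.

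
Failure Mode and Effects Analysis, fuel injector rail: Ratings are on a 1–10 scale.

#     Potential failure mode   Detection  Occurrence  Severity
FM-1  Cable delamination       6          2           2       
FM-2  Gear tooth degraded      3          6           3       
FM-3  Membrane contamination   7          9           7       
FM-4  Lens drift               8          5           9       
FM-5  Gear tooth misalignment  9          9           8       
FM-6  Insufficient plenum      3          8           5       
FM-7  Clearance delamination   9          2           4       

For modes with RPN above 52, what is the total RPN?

RPN = Severity × Occurrence × Detection:
  FM-1: 2 × 2 × 6 = 24
  FM-2: 3 × 6 × 3 = 54
  FM-3: 7 × 9 × 7 = 441
  FM-4: 9 × 5 × 8 = 360
  FM-5: 8 × 9 × 9 = 648
  FM-6: 5 × 8 × 3 = 120
  FM-7: 4 × 2 × 9 = 72
RPN > 52: FM-2 (54), FM-3 (441), FM-4 (360), FM-5 (648), FM-6 (120), FM-7 (72).
Sum: 54 + 441 + 360 + 648 + 120 + 72 = 1695.

1695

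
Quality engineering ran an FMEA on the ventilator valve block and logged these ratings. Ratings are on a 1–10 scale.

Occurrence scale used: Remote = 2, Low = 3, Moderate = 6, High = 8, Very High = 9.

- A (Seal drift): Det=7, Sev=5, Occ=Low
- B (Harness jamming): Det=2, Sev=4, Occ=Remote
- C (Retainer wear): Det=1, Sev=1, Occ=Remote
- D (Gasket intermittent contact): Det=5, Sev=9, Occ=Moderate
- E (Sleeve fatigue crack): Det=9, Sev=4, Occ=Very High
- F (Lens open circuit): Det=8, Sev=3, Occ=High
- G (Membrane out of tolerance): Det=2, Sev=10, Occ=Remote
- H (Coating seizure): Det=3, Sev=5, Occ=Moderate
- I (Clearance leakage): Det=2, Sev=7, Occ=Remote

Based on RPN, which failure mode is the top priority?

RPN = Severity × Occurrence × Detection:
  A: 5 × 3 × 7 = 105
  B: 4 × 2 × 2 = 16
  C: 1 × 2 × 1 = 2
  D: 9 × 6 × 5 = 270
  E: 4 × 9 × 9 = 324
  F: 3 × 8 × 8 = 192
  G: 10 × 2 × 2 = 40
  H: 5 × 6 × 3 = 90
  I: 7 × 2 × 2 = 28
Highest RPN is 324 → E.

E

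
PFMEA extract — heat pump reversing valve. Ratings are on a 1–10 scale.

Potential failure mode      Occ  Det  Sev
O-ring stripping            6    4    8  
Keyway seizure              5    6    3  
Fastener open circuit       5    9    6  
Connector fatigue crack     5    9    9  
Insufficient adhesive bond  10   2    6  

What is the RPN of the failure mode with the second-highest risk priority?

270

RPN = Severity × Occurrence × Detection:
  O-ring stripping: 8 × 6 × 4 = 192
  Keyway seizure: 3 × 5 × 6 = 90
  Fastener open circuit: 6 × 5 × 9 = 270
  Connector fatigue crack: 9 × 5 × 9 = 405
  Insufficient adhesive bond: 6 × 10 × 2 = 120
Sorted descending: 405, 270, 192, 120, 90.
The second-highest RPN is 270 (Fastener open circuit).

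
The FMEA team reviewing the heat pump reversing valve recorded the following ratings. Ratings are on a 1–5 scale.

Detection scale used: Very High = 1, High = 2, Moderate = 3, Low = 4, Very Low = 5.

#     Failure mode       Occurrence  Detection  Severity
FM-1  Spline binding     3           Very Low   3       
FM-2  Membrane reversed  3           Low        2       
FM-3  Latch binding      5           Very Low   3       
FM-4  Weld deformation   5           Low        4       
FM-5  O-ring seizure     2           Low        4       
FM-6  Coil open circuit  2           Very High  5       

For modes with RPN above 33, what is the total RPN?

200

RPN = Severity × Occurrence × Detection:
  FM-1: 3 × 3 × 5 = 45
  FM-2: 2 × 3 × 4 = 24
  FM-3: 3 × 5 × 5 = 75
  FM-4: 4 × 5 × 4 = 80
  FM-5: 4 × 2 × 4 = 32
  FM-6: 5 × 2 × 1 = 10
RPN > 33: FM-1 (45), FM-3 (75), FM-4 (80).
Sum: 45 + 75 + 80 = 200.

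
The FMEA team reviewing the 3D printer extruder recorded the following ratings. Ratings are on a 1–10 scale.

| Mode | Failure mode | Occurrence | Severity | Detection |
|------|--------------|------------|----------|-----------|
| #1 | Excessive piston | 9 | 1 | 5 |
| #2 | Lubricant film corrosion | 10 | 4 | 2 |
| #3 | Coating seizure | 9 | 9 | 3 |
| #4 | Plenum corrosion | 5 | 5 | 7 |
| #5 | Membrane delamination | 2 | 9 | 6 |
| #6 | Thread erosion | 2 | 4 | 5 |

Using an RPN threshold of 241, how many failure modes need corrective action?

RPN = Severity × Occurrence × Detection:
  #1: 1 × 9 × 5 = 45
  #2: 4 × 10 × 2 = 80
  #3: 9 × 9 × 3 = 243
  #4: 5 × 5 × 7 = 175
  #5: 9 × 2 × 6 = 108
  #6: 4 × 2 × 5 = 40
Modes with RPN ≥ 241: #3 (243) → 1.

1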